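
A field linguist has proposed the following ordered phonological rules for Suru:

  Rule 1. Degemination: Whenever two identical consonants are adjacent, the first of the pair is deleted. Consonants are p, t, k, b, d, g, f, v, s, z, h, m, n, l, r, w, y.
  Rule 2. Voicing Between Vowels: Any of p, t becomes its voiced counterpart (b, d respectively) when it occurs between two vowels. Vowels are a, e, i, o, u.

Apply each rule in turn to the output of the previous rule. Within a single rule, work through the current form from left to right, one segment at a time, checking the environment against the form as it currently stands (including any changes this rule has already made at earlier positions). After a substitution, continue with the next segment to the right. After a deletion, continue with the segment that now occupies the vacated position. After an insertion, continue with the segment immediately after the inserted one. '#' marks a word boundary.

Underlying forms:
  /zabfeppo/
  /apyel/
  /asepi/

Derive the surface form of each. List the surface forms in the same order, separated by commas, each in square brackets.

/zabfeppo/:
  Rule 1 Degemination: [zabfeppo] → [zabfepo]
  Rule 2 Voicing Between Vowels: [zabfepo] → [zabfebo]
/apyel/:
  Rule 1 Degemination: no change — [apyel]
  Rule 2 Voicing Between Vowels: no change — [apyel]
/asepi/:
  Rule 1 Degemination: no change — [asepi]
  Rule 2 Voicing Between Vowels: [asepi] → [asebi]

[zabfebo], [apyel], [asebi]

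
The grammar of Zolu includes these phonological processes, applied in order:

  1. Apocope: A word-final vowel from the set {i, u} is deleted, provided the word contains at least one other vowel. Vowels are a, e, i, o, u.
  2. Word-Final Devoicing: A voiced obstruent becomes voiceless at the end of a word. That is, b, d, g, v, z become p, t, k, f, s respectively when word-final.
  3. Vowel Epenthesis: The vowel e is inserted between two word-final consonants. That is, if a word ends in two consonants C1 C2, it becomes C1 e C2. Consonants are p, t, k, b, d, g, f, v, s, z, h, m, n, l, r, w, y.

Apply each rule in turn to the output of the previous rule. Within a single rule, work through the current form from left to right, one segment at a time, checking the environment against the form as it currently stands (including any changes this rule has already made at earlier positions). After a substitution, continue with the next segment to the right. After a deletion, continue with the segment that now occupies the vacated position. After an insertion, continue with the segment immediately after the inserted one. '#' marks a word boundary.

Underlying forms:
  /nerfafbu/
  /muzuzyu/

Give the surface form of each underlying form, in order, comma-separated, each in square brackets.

[nerfafep], [muzuzey]

/nerfafbu/:
  1 Apocope: [nerfafbu] → [nerfafb]
  2 Word-Final Devoicing: [nerfafb] → [nerfafp]
  3 Vowel Epenthesis: [nerfafp] → [nerfafep]
/muzuzyu/:
  1 Apocope: [muzuzyu] → [muzuzy]
  2 Word-Final Devoicing: no change — [muzuzy]
  3 Vowel Epenthesis: [muzuzy] → [muzuzey]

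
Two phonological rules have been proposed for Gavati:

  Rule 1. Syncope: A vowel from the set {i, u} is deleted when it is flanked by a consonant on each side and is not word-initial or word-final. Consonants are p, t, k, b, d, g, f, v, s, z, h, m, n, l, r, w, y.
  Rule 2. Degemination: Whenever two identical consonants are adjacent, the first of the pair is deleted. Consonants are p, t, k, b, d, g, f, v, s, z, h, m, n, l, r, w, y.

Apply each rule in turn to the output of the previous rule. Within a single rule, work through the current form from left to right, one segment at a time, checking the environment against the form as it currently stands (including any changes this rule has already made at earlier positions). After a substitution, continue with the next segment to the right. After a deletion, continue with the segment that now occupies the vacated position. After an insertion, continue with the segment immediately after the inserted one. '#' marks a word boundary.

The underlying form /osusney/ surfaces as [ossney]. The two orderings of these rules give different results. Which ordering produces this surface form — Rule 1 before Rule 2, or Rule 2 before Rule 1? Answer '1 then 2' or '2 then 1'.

2 then 1

Order 1 then 2:
  1 Syncope: [osusney] → [ossney]
  2 Degemination: [ossney] → [osney]
  result: [osney]
Order 2 then 1:
  2 Degemination: no change — [osusney]
  1 Syncope: [osusney] → [ossney]
  result: [ossney]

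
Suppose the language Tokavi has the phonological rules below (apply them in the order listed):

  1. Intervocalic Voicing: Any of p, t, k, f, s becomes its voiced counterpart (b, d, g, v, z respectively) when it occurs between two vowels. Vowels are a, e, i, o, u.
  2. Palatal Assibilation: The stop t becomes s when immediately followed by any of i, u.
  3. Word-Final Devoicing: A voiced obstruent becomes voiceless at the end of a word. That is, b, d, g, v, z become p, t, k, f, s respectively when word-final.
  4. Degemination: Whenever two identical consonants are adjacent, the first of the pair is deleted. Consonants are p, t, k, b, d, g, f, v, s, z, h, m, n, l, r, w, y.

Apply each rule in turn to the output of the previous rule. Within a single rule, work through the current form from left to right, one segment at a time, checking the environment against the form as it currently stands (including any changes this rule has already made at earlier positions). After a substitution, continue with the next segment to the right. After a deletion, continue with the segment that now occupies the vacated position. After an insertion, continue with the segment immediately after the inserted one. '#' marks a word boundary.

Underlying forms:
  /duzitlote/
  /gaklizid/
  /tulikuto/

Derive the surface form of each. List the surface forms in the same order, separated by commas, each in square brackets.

/duzitlote/:
  1 Intervocalic Voicing: [duzitlote] → [duzitlode]
  2 Palatal Assibilation: no change — [duzitlode]
  3 Word-Final Devoicing: no change — [duzitlode]
  4 Degemination: no change — [duzitlode]
/gaklizid/:
  1 Intervocalic Voicing: no change — [gaklizid]
  2 Palatal Assibilation: no change — [gaklizid]
  3 Word-Final Devoicing: [gaklizid] → [gaklizit]
  4 Degemination: no change — [gaklizit]
/tulikuto/:
  1 Intervocalic Voicing: [tulikuto] → [tuligudo]
  2 Palatal Assibilation: [tuligudo] → [suligudo]
  3 Word-Final Devoicing: no change — [suligudo]
  4 Degemination: no change — [suligudo]

[duzitlode], [gaklizit], [suligudo]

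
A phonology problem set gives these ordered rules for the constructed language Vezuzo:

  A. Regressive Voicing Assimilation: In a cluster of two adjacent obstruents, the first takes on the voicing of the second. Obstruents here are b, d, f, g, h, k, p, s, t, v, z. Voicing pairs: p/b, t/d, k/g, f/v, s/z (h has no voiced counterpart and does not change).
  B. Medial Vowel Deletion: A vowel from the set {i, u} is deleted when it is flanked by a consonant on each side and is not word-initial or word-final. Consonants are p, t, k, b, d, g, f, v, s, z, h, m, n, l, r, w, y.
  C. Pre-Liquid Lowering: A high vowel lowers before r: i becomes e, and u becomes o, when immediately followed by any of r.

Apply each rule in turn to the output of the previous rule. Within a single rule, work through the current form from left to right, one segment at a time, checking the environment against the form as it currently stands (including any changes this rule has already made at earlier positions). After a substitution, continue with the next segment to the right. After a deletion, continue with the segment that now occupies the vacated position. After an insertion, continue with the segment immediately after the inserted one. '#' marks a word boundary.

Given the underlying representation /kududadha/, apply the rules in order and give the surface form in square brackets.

A Regressive Voicing Assimilation: [kududadha] → [kududatha]
B Medial Vowel Deletion: [kududatha] → [kddatha]
C Pre-Liquid Lowering: no change — [kddatha]

[kddatha]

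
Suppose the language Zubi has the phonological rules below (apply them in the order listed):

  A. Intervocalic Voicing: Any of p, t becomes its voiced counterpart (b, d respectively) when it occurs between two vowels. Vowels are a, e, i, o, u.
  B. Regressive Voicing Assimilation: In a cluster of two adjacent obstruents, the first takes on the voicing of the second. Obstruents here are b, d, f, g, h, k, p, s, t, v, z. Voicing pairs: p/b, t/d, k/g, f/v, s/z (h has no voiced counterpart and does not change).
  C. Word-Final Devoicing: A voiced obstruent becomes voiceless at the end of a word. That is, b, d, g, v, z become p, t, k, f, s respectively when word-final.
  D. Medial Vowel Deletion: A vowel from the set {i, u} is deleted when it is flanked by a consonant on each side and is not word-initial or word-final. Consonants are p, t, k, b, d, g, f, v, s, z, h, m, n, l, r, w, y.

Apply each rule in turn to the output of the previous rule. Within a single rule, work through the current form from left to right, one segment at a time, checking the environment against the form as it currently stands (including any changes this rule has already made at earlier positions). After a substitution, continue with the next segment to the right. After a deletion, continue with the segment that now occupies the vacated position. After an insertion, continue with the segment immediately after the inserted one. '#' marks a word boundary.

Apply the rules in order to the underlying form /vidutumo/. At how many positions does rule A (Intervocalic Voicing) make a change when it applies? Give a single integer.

A Intervocalic Voicing: [vidutumo] → [vidudumo]
B Regressive Voicing Assimilation: no change — [vidudumo]
C Word-Final Devoicing: no change — [vidudumo]
D Medial Vowel Deletion: [vidudumo] → [vddmo]
Rule A changed 1 position(s).

1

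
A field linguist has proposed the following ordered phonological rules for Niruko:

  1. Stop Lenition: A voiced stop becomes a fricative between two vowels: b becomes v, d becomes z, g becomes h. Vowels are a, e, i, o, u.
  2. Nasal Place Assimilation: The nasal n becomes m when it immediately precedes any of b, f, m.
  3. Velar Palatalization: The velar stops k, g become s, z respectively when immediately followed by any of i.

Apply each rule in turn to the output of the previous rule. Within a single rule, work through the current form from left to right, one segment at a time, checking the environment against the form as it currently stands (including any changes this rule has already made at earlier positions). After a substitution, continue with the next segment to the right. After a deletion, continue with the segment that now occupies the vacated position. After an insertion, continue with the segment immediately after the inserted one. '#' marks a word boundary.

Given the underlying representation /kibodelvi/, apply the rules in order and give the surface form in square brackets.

[sivozelvi]

1 Stop Lenition: [kibodelvi] → [kivozelvi]
2 Nasal Place Assimilation: no change — [kivozelvi]
3 Velar Palatalization: [kivozelvi] → [sivozelvi]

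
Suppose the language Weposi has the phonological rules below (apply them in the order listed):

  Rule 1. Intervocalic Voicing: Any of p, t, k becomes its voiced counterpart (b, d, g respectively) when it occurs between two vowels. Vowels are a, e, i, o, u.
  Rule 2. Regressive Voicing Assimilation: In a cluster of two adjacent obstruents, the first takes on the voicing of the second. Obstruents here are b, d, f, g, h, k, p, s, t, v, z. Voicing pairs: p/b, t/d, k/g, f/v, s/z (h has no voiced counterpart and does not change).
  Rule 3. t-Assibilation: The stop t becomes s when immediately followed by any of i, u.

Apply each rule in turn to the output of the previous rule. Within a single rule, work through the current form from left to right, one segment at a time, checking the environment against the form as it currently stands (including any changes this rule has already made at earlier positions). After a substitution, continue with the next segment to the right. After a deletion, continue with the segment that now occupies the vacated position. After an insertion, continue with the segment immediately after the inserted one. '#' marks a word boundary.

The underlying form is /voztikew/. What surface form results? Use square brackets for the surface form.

[vossigew]

Rule 1 Intervocalic Voicing: [voztikew] → [voztigew]
Rule 2 Regressive Voicing Assimilation: [voztigew] → [vostigew]
Rule 3 t-Assibilation: [vostigew] → [vossigew]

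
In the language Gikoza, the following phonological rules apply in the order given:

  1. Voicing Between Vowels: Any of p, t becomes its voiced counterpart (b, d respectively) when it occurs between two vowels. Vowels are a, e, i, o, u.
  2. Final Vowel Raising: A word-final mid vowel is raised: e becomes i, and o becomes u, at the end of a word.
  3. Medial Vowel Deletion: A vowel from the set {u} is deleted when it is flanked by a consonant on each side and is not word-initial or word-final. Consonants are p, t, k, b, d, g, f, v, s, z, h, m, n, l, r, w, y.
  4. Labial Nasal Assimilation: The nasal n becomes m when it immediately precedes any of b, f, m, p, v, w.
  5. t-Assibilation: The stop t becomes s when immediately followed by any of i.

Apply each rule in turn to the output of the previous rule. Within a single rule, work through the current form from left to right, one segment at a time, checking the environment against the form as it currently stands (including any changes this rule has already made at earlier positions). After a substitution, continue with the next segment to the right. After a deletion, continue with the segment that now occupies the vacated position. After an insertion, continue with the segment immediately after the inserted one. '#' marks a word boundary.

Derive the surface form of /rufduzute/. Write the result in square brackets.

1 Voicing Between Vowels: [rufduzute] → [rufduzude]
2 Final Vowel Raising: [rufduzude] → [rufduzudi]
3 Medial Vowel Deletion: [rufduzudi] → [rfdzdi]
4 Labial Nasal Assimilation: no change — [rfdzdi]
5 t-Assibilation: no change — [rfdzdi]

[rfdzdi]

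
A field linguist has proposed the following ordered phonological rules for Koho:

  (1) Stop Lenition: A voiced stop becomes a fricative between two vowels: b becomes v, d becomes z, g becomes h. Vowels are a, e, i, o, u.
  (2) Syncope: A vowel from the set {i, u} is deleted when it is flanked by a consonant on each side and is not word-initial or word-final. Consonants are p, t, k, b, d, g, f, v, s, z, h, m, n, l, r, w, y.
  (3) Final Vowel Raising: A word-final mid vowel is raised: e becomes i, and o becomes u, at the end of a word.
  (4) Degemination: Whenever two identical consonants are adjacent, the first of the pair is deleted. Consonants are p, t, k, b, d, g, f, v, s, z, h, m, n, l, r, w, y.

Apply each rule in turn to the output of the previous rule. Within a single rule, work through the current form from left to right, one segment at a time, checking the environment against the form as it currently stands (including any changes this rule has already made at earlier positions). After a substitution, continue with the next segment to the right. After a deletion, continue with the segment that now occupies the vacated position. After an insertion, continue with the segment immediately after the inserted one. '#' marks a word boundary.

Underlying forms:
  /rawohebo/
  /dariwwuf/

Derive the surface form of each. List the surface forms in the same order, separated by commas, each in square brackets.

[rawohevu], [darwf]

/rawohebo/:
  (1) Stop Lenition: [rawohebo] → [rawohevo]
  (2) Syncope: no change — [rawohevo]
  (3) Final Vowel Raising: [rawohevo] → [rawohevu]
  (4) Degemination: no change — [rawohevu]
/dariwwuf/:
  (1) Stop Lenition: no change — [dariwwuf]
  (2) Syncope: [dariwwuf] → [darwwf]
  (3) Final Vowel Raising: no change — [darwwf]
  (4) Degemination: [darwwf] → [darwf]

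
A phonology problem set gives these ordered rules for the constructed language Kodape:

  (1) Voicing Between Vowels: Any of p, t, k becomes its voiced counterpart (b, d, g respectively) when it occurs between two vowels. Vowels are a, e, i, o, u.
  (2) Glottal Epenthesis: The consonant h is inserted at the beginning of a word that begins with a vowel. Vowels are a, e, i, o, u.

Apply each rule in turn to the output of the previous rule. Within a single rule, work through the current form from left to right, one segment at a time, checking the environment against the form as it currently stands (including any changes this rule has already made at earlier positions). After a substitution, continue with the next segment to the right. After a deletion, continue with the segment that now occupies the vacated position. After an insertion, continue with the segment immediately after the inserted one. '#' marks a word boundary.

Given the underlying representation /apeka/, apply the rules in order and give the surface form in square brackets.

[habega]

(1) Voicing Between Vowels: [apeka] → [abega]
(2) Glottal Epenthesis: [abega] → [habega]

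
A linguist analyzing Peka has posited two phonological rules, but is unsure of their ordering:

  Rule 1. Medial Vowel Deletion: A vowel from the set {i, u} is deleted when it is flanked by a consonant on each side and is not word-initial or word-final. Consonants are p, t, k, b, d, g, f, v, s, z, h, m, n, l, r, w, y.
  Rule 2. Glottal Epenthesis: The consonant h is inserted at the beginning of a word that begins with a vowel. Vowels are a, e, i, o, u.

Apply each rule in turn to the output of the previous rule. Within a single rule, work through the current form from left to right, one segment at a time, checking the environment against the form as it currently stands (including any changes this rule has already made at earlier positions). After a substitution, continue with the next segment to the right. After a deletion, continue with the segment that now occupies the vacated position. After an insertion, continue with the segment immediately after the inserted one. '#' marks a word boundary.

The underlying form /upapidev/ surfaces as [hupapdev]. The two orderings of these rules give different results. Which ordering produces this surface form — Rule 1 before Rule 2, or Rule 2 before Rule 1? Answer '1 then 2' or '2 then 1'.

Order 1 then 2:
  1 Medial Vowel Deletion: [upapidev] → [upapdev]
  2 Glottal Epenthesis: [upapdev] → [hupapdev]
  result: [hupapdev]
Order 2 then 1:
  2 Glottal Epenthesis: [upapidev] → [hupapidev]
  1 Medial Vowel Deletion: [hupapidev] → [hpapdev]
  result: [hpapdev]

1 then 2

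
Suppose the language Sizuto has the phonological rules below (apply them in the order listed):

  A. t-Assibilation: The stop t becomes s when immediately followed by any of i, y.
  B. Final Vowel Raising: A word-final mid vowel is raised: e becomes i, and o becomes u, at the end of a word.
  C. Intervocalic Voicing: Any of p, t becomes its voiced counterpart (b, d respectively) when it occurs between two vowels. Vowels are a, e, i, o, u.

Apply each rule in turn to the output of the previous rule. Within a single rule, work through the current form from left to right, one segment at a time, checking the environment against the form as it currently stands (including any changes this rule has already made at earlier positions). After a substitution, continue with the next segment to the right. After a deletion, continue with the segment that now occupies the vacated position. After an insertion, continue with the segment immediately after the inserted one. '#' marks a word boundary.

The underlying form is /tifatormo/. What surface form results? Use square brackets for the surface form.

A t-Assibilation: [tifatormo] → [sifatormo]
B Final Vowel Raising: [sifatormo] → [sifatormu]
C Intervocalic Voicing: [sifatormu] → [sifadormu]

[sifadormu]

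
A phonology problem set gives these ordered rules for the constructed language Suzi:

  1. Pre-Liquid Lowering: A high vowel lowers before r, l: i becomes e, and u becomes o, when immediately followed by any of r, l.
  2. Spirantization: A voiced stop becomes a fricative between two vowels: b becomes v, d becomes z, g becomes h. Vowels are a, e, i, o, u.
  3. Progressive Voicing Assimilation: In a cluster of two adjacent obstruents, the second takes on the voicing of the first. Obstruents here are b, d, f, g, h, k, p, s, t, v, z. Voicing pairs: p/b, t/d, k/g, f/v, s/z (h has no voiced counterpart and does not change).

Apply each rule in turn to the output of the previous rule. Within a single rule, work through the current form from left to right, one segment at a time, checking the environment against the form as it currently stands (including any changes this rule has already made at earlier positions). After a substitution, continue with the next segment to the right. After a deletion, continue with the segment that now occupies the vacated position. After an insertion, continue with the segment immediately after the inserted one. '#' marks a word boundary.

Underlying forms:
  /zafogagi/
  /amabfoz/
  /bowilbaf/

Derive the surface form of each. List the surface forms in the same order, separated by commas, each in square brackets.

/zafogagi/:
  1 Pre-Liquid Lowering: no change — [zafogagi]
  2 Spirantization: [zafogagi] → [zafohahi]
  3 Progressive Voicing Assimilation: no change — [zafohahi]
/amabfoz/:
  1 Pre-Liquid Lowering: no change — [amabfoz]
  2 Spirantization: no change — [amabfoz]
  3 Progressive Voicing Assimilation: [amabfoz] → [amabvoz]
/bowilbaf/:
  1 Pre-Liquid Lowering: [bowilbaf] → [bowelbaf]
  2 Spirantization: no change — [bowelbaf]
  3 Progressive Voicing Assimilation: no change — [bowelbaf]

[zafohahi], [amabvoz], [bowelbaf]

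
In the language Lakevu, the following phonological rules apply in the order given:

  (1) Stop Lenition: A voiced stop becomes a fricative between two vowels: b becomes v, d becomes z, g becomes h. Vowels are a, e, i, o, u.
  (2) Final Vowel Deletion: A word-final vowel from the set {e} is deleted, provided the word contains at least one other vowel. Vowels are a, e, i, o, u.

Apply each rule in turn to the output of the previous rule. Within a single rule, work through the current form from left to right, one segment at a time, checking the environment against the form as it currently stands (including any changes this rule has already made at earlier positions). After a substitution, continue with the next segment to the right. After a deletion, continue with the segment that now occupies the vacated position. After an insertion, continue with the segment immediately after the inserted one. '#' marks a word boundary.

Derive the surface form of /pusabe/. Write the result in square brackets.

(1) Stop Lenition: [pusabe] → [pusave]
(2) Final Vowel Deletion: [pusave] → [pusav]

[pusav]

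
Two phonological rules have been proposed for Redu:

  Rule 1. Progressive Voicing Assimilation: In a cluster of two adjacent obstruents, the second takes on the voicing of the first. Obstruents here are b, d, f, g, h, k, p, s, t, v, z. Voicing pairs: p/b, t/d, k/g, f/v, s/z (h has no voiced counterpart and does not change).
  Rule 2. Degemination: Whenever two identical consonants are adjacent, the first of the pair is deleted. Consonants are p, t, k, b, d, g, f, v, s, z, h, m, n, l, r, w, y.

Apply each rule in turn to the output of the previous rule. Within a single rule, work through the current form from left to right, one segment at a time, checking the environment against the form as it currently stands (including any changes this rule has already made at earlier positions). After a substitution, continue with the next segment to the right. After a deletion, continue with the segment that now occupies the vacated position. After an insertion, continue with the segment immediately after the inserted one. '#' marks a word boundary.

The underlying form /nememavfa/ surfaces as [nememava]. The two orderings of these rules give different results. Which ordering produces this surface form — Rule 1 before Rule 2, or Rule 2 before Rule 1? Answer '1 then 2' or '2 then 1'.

Order 1 then 2:
  1 Progressive Voicing Assimilation: [nememavfa] → [nememavva]
  2 Degemination: [nememavva] → [nememava]
  result: [nememava]
Order 2 then 1:
  2 Degemination: no change — [nememavfa]
  1 Progressive Voicing Assimilation: [nememavfa] → [nememavva]
  result: [nememavva]

1 then 2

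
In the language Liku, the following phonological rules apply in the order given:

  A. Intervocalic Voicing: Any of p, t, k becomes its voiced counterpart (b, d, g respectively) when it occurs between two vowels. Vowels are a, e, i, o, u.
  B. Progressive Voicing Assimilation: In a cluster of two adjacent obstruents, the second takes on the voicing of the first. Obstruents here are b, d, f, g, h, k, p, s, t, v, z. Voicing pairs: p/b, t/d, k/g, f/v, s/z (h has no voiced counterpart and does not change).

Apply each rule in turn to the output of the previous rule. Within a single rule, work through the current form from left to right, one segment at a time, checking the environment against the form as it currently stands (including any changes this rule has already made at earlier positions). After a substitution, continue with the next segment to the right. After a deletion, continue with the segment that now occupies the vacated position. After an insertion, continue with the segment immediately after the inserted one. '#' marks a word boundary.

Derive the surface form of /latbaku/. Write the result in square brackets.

[latpagu]

A Intervocalic Voicing: [latbaku] → [latbagu]
B Progressive Voicing Assimilation: [latbagu] → [latpagu]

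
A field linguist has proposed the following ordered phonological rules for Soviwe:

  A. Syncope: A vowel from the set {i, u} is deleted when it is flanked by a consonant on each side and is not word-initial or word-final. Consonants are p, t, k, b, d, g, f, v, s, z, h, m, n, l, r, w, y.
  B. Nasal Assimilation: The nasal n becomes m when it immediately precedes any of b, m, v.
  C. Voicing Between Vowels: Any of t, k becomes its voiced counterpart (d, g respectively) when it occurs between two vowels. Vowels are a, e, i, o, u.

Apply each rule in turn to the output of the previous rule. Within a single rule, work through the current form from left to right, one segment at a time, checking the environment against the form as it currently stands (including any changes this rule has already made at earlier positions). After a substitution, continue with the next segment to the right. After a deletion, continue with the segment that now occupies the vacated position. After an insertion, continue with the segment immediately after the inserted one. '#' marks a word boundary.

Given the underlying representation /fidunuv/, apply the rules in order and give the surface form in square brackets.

A Syncope: [fidunuv] → [fdnv]
B Nasal Assimilation: [fdnv] → [fdmv]
C Voicing Between Vowels: no change — [fdmv]

[fdmv]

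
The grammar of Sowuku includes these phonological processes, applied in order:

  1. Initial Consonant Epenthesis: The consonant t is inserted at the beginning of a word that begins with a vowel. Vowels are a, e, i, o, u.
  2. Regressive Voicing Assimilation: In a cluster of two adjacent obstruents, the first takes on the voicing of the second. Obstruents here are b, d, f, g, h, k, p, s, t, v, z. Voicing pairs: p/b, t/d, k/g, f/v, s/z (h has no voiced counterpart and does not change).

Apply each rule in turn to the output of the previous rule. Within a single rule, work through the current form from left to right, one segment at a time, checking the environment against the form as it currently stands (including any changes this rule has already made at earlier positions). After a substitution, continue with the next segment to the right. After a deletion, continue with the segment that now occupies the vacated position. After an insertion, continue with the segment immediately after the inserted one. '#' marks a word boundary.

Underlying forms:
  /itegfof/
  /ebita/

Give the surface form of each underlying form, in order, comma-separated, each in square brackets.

[titekfof], [tebita]

/itegfof/:
  1 Initial Consonant Epenthesis: [itegfof] → [titegfof]
  2 Regressive Voicing Assimilation: [titegfof] → [titekfof]
/ebita/:
  1 Initial Consonant Epenthesis: [ebita] → [tebita]
  2 Regressive Voicing Assimilation: no change — [tebita]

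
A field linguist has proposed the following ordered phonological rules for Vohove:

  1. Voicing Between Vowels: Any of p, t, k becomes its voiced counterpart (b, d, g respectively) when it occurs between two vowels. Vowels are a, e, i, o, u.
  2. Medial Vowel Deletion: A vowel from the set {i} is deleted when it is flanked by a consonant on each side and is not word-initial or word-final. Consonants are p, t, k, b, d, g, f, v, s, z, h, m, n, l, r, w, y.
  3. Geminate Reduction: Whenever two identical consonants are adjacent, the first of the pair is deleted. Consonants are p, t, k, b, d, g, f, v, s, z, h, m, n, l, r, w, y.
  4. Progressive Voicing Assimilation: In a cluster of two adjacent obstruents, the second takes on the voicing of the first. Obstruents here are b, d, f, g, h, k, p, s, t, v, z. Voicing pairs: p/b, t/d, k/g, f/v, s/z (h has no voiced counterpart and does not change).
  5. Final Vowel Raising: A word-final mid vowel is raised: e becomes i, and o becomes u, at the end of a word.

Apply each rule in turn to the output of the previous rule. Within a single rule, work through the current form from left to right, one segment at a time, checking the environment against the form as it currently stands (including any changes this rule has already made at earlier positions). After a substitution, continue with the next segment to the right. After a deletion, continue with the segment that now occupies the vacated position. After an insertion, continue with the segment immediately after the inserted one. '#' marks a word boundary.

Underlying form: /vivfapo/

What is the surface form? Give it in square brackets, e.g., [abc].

1 Voicing Between Vowels: [vivfapo] → [vivfabo]
2 Medial Vowel Deletion: [vivfabo] → [vvfabo]
3 Geminate Reduction: [vvfabo] → [vfabo]
4 Progressive Voicing Assimilation: [vfabo] → [vvabo]
5 Final Vowel Raising: [vvabo] → [vvabu]

[vvabu]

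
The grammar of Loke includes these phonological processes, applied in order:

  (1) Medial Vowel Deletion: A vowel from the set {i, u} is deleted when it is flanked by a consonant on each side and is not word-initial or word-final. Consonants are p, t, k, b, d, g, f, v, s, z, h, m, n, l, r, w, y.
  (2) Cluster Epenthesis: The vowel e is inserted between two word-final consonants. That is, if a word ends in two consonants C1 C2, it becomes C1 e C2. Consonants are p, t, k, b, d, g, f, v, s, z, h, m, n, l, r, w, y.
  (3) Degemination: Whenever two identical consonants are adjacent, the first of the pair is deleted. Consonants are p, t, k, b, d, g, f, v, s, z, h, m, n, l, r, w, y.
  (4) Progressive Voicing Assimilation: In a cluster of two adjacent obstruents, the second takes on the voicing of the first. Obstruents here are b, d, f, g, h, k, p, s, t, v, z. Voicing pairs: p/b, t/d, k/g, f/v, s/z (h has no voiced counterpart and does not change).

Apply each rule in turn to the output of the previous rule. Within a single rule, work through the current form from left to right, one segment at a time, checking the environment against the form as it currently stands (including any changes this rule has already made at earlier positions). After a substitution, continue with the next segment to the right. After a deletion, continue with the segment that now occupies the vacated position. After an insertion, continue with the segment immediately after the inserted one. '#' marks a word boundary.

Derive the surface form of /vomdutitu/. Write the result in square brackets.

[vomddu]

(1) Medial Vowel Deletion: [vomdutitu] → [vomdttu]
(2) Cluster Epenthesis: no change — [vomdttu]
(3) Degemination: [vomdttu] → [vomdtu]
(4) Progressive Voicing Assimilation: [vomdtu] → [vomddu]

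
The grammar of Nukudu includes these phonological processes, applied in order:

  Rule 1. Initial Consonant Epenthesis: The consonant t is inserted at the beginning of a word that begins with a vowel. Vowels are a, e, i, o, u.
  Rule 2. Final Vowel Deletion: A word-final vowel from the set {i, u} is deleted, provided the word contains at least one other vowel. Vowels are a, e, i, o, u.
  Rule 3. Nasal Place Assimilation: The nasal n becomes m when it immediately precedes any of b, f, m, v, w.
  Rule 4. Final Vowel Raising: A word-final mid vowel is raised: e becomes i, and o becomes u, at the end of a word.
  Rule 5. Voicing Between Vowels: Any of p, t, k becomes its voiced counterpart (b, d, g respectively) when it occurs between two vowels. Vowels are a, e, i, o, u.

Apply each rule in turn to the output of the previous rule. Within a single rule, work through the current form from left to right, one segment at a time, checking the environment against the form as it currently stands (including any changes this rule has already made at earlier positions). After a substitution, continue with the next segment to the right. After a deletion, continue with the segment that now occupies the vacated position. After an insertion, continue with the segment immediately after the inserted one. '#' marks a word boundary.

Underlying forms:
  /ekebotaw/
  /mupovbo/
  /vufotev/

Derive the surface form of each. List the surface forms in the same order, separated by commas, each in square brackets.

[tegebodaw], [mubovbu], [vufodev]

/ekebotaw/:
  Rule 1 Initial Consonant Epenthesis: [ekebotaw] → [tekebotaw]
  Rule 2 Final Vowel Deletion: no change — [tekebotaw]
  Rule 3 Nasal Place Assimilation: no change — [tekebotaw]
  Rule 4 Final Vowel Raising: no change — [tekebotaw]
  Rule 5 Voicing Between Vowels: [tekebotaw] → [tegebodaw]
/mupovbo/:
  Rule 1 Initial Consonant Epenthesis: no change — [mupovbo]
  Rule 2 Final Vowel Deletion: no change — [mupovbo]
  Rule 3 Nasal Place Assimilation: no change — [mupovbo]
  Rule 4 Final Vowel Raising: [mupovbo] → [mupovbu]
  Rule 5 Voicing Between Vowels: [mupovbu] → [mubovbu]
/vufotev/:
  Rule 1 Initial Consonant Epenthesis: no change — [vufotev]
  Rule 2 Final Vowel Deletion: no change — [vufotev]
  Rule 3 Nasal Place Assimilation: no change — [vufotev]
  Rule 4 Final Vowel Raising: no change — [vufotev]
  Rule 5 Voicing Between Vowels: [vufotev] → [vufodev]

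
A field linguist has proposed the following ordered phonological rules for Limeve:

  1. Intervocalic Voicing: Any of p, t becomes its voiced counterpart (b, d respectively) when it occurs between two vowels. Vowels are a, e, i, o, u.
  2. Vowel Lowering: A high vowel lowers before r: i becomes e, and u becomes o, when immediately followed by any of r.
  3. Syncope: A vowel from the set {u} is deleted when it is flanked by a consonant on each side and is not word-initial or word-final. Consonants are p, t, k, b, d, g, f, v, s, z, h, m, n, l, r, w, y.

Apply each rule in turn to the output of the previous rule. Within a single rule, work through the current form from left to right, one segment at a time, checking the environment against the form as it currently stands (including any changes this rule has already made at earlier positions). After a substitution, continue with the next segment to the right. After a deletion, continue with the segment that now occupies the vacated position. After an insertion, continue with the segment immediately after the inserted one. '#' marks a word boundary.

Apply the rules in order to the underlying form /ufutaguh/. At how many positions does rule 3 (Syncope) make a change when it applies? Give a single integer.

2

1 Intervocalic Voicing: [ufutaguh] → [ufudaguh]
2 Vowel Lowering: no change — [ufudaguh]
3 Syncope: [ufudaguh] → [ufdagh]
Rule 3 changed 2 position(s).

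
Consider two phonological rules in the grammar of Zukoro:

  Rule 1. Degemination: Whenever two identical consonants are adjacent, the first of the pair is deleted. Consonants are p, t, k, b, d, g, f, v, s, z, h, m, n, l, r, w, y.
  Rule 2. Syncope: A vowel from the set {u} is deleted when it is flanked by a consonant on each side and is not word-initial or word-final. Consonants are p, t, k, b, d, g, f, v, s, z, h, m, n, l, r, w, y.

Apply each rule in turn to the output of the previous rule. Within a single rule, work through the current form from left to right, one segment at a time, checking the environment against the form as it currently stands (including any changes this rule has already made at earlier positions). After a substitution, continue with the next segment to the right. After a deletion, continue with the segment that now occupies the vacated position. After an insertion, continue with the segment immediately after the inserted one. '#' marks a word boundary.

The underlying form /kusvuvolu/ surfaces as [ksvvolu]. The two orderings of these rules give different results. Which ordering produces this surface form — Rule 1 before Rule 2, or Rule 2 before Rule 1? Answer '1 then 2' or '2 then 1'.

Order 1 then 2:
  1 Degemination: no change — [kusvuvolu]
  2 Syncope: [kusvuvolu] → [ksvvolu]
  result: [ksvvolu]
Order 2 then 1:
  2 Syncope: [kusvuvolu] → [ksvvolu]
  1 Degemination: [ksvvolu] → [ksvolu]
  result: [ksvolu]

1 then 2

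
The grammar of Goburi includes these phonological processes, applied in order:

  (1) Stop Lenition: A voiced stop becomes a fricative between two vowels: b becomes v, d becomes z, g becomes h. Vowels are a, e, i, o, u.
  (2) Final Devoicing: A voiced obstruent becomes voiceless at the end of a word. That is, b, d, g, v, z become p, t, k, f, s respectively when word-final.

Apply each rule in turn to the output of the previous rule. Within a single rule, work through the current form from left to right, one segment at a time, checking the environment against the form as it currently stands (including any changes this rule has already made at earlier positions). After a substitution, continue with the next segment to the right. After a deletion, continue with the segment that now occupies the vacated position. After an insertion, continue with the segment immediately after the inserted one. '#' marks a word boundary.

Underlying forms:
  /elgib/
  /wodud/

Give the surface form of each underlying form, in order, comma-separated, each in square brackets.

[elgip], [wozut]

/elgib/:
  (1) Stop Lenition: no change — [elgib]
  (2) Final Devoicing: [elgib] → [elgip]
/wodud/:
  (1) Stop Lenition: [wodud] → [wozud]
  (2) Final Devoicing: [wozud] → [wozut]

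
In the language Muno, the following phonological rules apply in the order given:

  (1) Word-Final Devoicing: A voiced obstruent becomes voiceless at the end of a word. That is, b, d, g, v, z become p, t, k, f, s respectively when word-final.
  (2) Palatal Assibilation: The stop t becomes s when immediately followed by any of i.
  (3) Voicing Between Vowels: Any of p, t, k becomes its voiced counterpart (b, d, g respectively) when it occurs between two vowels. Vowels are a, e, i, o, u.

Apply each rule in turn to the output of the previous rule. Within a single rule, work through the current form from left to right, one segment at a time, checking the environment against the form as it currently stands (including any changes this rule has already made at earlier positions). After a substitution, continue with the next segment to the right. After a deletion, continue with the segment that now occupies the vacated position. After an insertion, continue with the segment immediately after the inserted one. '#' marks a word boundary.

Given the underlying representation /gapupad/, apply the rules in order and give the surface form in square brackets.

[gabubat]

(1) Word-Final Devoicing: [gapupad] → [gapupat]
(2) Palatal Assibilation: no change — [gapupat]
(3) Voicing Between Vowels: [gapupat] → [gabubat]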